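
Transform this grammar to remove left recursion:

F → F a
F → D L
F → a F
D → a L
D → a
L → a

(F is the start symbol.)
F → D L F'
F → a F F'
F' → a F'
F' → ε
D → a L
D → a
L → a

F is directly left-recursive. The standard transformation for
  A → A α₁ | ... | A α_m | β₁ | ... | β_n
is
  A  → β₁ A' | ... | β_n A'
  A' → α₁ A' | ... | α_m A' | ε

F → D L becomes F → D L F'
F → a F becomes F → a F F'
F → F a becomes F' → a F'
Add F' → ε

Productions for other non-terminals are unchanged:
  D → a L
  D → a
  L → a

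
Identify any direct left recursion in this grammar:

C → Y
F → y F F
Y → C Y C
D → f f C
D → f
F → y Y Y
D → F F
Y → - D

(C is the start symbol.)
No direct left recursion

C → Y: starts with Y
F → y F F: starts with y
Y → C Y C: starts with C
D → f f C: starts with f
D → f: starts with f
F → y Y Y: starts with y
D → F F: starts with F
Y → - D: starts with '-'

No direct left recursion found.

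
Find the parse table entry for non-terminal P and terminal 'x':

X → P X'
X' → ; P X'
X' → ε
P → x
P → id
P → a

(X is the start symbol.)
P → x

To find M[P, 'x'], we find productions for P where 'x' is in the predict set (PREDICT(N → α) = (FIRST(α) \ {ε}) ∪ (FOLLOW(N) if α ⇒* ε)).

P → x: PREDICT = { 'x' }
  'x' is in predict set, so this production goes in M[P, 'x']
P → id: PREDICT = { 'id' }
P → a: PREDICT = { 'a' }

M[P, 'x'] = P → x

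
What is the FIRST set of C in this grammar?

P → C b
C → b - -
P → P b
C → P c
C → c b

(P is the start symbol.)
{ 'b', 'c' }

To compute FIRST(C), examine every production with C on the left-hand side, reading each right-hand side left to right until a non-nullable symbol is reached.

FIRST sets of the other non-terminals involved (by the same procedure, iterated to a fixed point):
  FIRST(P) = { 'b', 'c' }

From C → b - -:
  - b is a terminal: add 'b' and stop
From C → P c:
  - P is a non-terminal: add FIRST(P) \ {ε} = { 'b', 'c' }
    P is not nullable, so stop
From C → c b:
  - c is a terminal: add 'c' and stop

Collecting: FIRST(C) = { 'b', 'c' }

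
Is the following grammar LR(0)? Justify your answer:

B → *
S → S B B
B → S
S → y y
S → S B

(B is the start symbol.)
No. Shift-reduce conflict between [B → S .] and [B → . *]

Augment with B' → B and build the canonical LR(0) collection (I0 = CLOSURE({[B' → . B]}), then GOTO on every symbol after a dot until no new states appear). It has 8 states:
  I0: { [B → . *], [B → . S], [B' → . B], [S → . S B B], [S → . S B], [S → . y y] }  — shift
  I1: { [B → * .] }  — reduce
  I2: { [B' → B .] }  — accept
  I3: { [B → . *], [B → . S], [B → S .], [S → . S B B], [S → . S B], [S → . y y], [S → S . B B], [S → S . B] }  — shift, reduce
  I4: { [S → y . y] }  — shift
  I5: { [S → y y .] }  — reduce
  I6: { [B → . *], [B → . S], [S → . S B B], [S → . S B], [S → . y y], [S → S B . B], [S → S B .] }  — shift, reduce
  I7: { [S → S B B .] }  — reduce

Conflict in state I3:
  Shift-reduce conflict between [B → S .] and [B → . *]
So the grammar is NOT LR(0).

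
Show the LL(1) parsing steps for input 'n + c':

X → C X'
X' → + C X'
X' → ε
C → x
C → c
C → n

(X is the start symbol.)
Stack is shown with the top on the left.

Stack     Input    Action
-------------------------
X $       n + c $  output X → C X'
C X' $    n + c $  output C → n
n X' $    n + c $  match 'n'
X' $      + c $    output X' → + C X'
+ C X' $  + c $    match '+'
C X' $    c $      output C → c
c X' $    c $      match 'c'
X' $      $        output X' → ε
$         $        accept

The string is accepted.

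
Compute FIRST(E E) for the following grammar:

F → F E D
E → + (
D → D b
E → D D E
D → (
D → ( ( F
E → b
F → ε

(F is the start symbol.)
{ '(', '+', 'b' }

FIRST sets of the non-terminals involved (from the grammar, by fixed-point iteration):
  FIRST(E) = { '(', '+', 'b' }

To compute FIRST(E E), process the symbols left to right:
Symbol E is a non-terminal. Add FIRST(E) \ {ε} = { '(', '+', 'b' }
E is not nullable (ε ∉ FIRST(E)), so stop here.
FIRST(E E) = { '(', '+', 'b' }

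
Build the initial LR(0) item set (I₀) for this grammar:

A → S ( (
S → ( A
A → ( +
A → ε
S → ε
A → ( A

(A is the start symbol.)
First, augment the grammar with A' → A
I₀ = CLOSURE({ [A' → . A] }):
  [A' → . A] has the dot before A: add [A → . S ( (], [A → . ( +], [A → .], [A → . ( A]
  [A → . S ( (] has the dot before S: add [S → . ( A], [S → .]
No further items can be added.

I₀ = { [A → . ( +], [A → . ( A], [A → . S ( (], [A → .], [A' → . A], [S → . ( A], [S → .] }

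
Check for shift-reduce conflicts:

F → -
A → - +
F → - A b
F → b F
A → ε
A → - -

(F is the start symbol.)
Augment with F' → F and build the canonical LR(0) collection (I0 = CLOSURE({[F' → . F]}), then GOTO on every symbol after a dot until no new states appear). It has 10 states:
  I0: { [F → . - A b], [F → . -], [F → . b F], [F' → . F] }  — shift
  I1: { [A → . - +], [A → . - -], [A → .], [F → - . A b], [F → - .] }  — shift, 2 reduces
  I2: { [F' → F .] }  — accept
  I3: { [F → . - A b], [F → . -], [F → . b F], [F → b . F] }  — shift
  I4: { [F → b F .] }  — reduce
  I5: { [A → - . +], [A → - . -] }  — shift
  I6: { [F → - A . b] }  — shift
  I7: { [F → - A b .] }  — reduce
  I8: { [A → - + .] }  — reduce
  I9: { [A → - - .] }  — reduce

I1 contains reduce items [A → .], [F → - .] and shift items [A → . - +], [A → . - -] — shift-reduce conflict.

Answer: Yes — I1: [A → .] vs [A → . - +]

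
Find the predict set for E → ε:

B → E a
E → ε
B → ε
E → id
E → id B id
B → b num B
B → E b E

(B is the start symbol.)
PREDICT(E → ε) = (FIRST(RHS) \ {ε}) ∪ (FOLLOW(E) if ε ∈ FIRST(RHS), i.e. RHS ⇒* ε)
The right-hand side is ε (FIRST(ε) = { ε }), so the predict set is FOLLOW(E) = { $, 'a', 'b', 'id' }
PREDICT(E → ε) = { $, 'a', 'b', 'id' }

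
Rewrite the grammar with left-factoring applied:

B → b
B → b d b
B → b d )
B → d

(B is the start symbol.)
B → b B'
B' → ε
B' → d B''
B'' → b
B'' → )
B → d

Left-factoring transforms A → αβ₁ | αβ₂ into A → αA' and A' → β₁ | β₂
(α is the longest common prefix among the alternatives). Repeat until
no nonterminal has two alternatives with a common prefix.

Round 1: B has alternatives sharing prefix 'b'. Introduce B': B → b B'
  Add: B' → ε
  Add: B' → d b
  Add: B' → d )

Round 2: B' has alternatives sharing prefix 'd'. Introduce B'': B' → d B''
  Add: B'' → b
  Add: B'' → )

No remaining common prefixes — done.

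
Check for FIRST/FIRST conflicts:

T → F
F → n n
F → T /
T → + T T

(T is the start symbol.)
Yes. T → F / T → '+' T T on { '+' }; F → n n / F → T '/' on { 'n' }

A FIRST/FIRST conflict occurs when two productions N → α and N → β for the same non-terminal have FIRST(α) ∩ FIRST(β) ≠ ∅ (with ε ∈ FIRST of a nullable right-hand side, so two nullable alternatives also conflict).

FIRST sets of the non-terminals at (or reachable through a nullable prefix from) the front of some alternative:
  FIRST(F) = { '+', 'n' }
  FIRST(T) = { '+', 'n' }

Productions for T:
  T → F: FIRST = { '+', 'n' }
  T → + T T: FIRST = { '+' }
Productions for F:
  F → n n: FIRST = { 'n' }
  F → T /: FIRST = { '+', 'n' }

Conflict for T: T → F and T → + T T
  Overlap: { '+' }
Conflict for F: F → n n and F → T /
  Overlap: { 'n' }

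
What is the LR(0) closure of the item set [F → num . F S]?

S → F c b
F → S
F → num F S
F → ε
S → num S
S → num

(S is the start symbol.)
To compute CLOSURE, for each item [A → α.Bβ] where B is a non-terminal, add [B → .γ] for all productions B → γ; repeat for the newly added items until nothing changes.

Start with: [F → num . F S]
  [F → num . F S] has the dot before F: add [F → . S], [F → . num F S], [F → .]
  [F → . S] has the dot before S: add [S → . F c b], [S → . num S], [S → . num]
No further items can be added.

CLOSURE = { [F → . S], [F → . num F S], [F → .], [F → num . F S], [S → . F c b], [S → . num S], [S → . num] }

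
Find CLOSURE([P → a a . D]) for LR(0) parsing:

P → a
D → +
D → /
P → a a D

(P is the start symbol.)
To compute CLOSURE, for each item [A → α.Bβ] where B is a non-terminal, add [B → .γ] for all productions B → γ; repeat for the newly added items until nothing changes.

Start with: [P → a a . D]
  [P → a a . D] has the dot before D: add [D → . +], [D → . /]
No further items can be added.

CLOSURE = { [D → . +], [D → . /], [P → a a . D] }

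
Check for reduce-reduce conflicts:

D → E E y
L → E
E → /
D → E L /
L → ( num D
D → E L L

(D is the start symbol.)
A reduce-reduce conflict occurs when an LR(0) state has two complete items [A → α .] and [B → β .] — both call for a reduction, and with no lookahead the parser cannot choose between them.

Augment with D' → D and build the canonical LR(0) collection (I0 = CLOSURE({[D' → . D]}), then GOTO on every symbol after a dot until no new states appear). It has 13 states:
  I0: { [D → . E E y], [D → . E L /], [D → . E L L], [D' → . D], [E → . /] }  — shift
  I1: { [E → / .] }  — reduce
  I2: { [D' → D .] }  — accept
  I3: { [D → E . E y], [D → E . L /], [D → E . L L], [E → . /], [L → . ( num D], [L → . E] }  — shift
  I4: { [L → ( . num D] }  — shift
  I5: { [D → E E . y], [L → E .] }  — shift, reduce
  I6: { [D → E L . /], [D → E L . L], [E → . /], [L → . ( num D], [L → . E] }  — shift
  I7: { [D → E L / .], [E → / .] }  — 2 reduces
  I8: { [L → E .] }  — reduce
  I9: { [D → E L L .] }  — reduce
  I10: { [D → E E y .] }  — reduce
  I11: { [D → . E E y], [D → . E L /], [D → . E L L], [E → . /], [L → ( num . D] }  — shift
  I12: { [L → ( num D .] }  — reduce

I7 contains complete items [D → E L / .], [E → / .] — reduce-reduce conflict.

Answer: Yes — I7: [D → E L / .] vs [E → / .]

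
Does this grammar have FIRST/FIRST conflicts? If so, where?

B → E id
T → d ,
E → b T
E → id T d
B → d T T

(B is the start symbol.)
A FIRST/FIRST conflict occurs when two productions N → α and N → β for the same non-terminal have FIRST(α) ∩ FIRST(β) ≠ ∅ (with ε ∈ FIRST of a nullable right-hand side, so two nullable alternatives also conflict).

FIRST sets of the non-terminals at (or reachable through a nullable prefix from) the front of some alternative:
  FIRST(E) = { 'b', 'id' }

Productions for B:
  B → E id: FIRST = { 'b', 'id' }
  B → d T T: FIRST = { 'd' }
Productions for E:
  E → b T: FIRST = { 'b' }
  E → id T d: FIRST = { 'id' }
T has only one production, so no FIRST/FIRST conflict is possible there.

All alternatives of each non-terminal have pairwise disjoint FIRST sets.

Answer: No FIRST/FIRST conflicts.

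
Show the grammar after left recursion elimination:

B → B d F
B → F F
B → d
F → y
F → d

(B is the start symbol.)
B → F F B'
B → d B'
B' → d F B'
B' → ε
F → y
F → d

B is directly left-recursive. The standard transformation for
  A → A α₁ | ... | A α_m | β₁ | ... | β_n
is
  A  → β₁ A' | ... | β_n A'
  A' → α₁ A' | ... | α_m A' | ε

B → F F becomes B → F F B'
B → d becomes B → d B'
B → B d F becomes B' → d F B'
Add B' → ε

Productions for other non-terminals are unchanged:
  F → y
  F → d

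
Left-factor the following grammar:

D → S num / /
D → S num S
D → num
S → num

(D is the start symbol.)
Left-factoring transforms A → αβ₁ | αβ₂ into A → αA' and A' → β₁ | β₂
(α is the longest common prefix among the alternatives). Repeat until
no nonterminal has two alternatives with a common prefix.

Round 1: D has alternatives sharing prefix 'S num'. Introduce D': D → S num D'
  Add: D' → / /
  Add: D' → S

No remaining common prefixes — done.

Resulting grammar:
D → S num D'
D' → / /
D' → S
D → num
S → num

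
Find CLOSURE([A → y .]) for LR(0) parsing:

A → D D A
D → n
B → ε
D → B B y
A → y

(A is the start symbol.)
To compute CLOSURE, for each item [A → α.Bβ] where B is a non-terminal, add [B → .γ] for all productions B → γ; repeat for the newly added items until nothing changes.

Start with: [A → y .]
The dot is at the end, so nothing is added.

CLOSURE = { [A → y .] }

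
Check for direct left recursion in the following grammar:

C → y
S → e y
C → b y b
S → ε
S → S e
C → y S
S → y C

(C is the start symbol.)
Yes, S is left-recursive

Direct left recursion occurs when N → N α for some non-terminal N (the right-hand side begins with the left-hand side itself).

C → y: starts with y
S → e y: starts with e
C → b y b: starts with b
S → ε: starts with ε
S → S e: LEFT RECURSIVE (starts with S)
C → y S: starts with y
S → y C: starts with y

The grammar has direct left recursion on: S.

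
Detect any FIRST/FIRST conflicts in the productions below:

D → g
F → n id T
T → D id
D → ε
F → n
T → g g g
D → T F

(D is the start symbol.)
Yes. D → g / D → T F on { 'g' }; F → n id T / F → n on { 'n' }; T → D id / T → g g g on { 'g' }

FIRST sets of the non-terminals at (or reachable through a nullable prefix from) the front of some alternative:
  FIRST(T) = { 'g', 'id' }
  FIRST(D) = { 'g', 'id', ε }

Productions for D:
  D → g: FIRST = { 'g' }
  D → ε: FIRST = { ε }
  D → T F: FIRST = { 'g', 'id' }
Productions for F:
  F → n id T: FIRST = { 'n' }
  F → n: FIRST = { 'n' }
Productions for T:
  T → D id: FIRST = { 'g', 'id' }
  T → g g g: FIRST = { 'g' }

Conflict for D: D → g and D → T F
  Overlap: { 'g' }
Conflict for F: F → n id T and F → n
  Overlap: { 'n' }
Conflict for T: T → D id and T → g g g
  Overlap: { 'g' }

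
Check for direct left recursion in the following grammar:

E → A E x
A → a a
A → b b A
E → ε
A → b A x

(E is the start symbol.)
Direct left recursion occurs when N → N α for some non-terminal N (the right-hand side begins with the left-hand side itself).

E → A E x: starts with A
A → a a: starts with a
A → b b A: starts with b
E → ε: starts with ε
A → b A x: starts with b

No direct left recursion found.

Answer: No direct left recursion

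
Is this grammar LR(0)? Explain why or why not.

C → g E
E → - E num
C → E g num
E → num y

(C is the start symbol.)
A grammar is LR(0) if no state in the canonical LR(0) collection has:
  - both a shift item (dot before a terminal) and a complete item (shift-reduce conflict), or
  - two or more complete items (reduce-reduce conflict; the accept item [C' → C .] counts as a complete item here).

Augment with C' → C and build the canonical LR(0) collection (I0 = CLOSURE({[C' → . C]}), then GOTO on every symbol after a dot until no new states appear). It has 12 states:
  I0: { [C → . E g num], [C → . g E], [C' → . C], [E → . - E num], [E → . num y] }  — shift
  I1: { [E → - . E num], [E → . - E num], [E → . num y] }  — shift
  I2: { [C' → C .] }  — accept
  I3: { [C → E . g num] }  — shift
  I4: { [C → g . E], [E → . - E num], [E → . num y] }  — shift
  I5: { [E → num . y] }  — shift
  I6: { [E → num y .] }  — reduce
  I7: { [C → g E .] }  — reduce
  I8: { [C → E g . num] }  — shift
  I9: { [C → E g num .] }  — reduce
  I10: { [E → - E . num] }  — shift
  I11: { [E → - E num .] }  — reduce

Every state is either a pure shift/goto state or contains exactly one complete item and nothing to shift — no conflicts. The grammar is LR(0).

Answer: Yes, the grammar is LR(0)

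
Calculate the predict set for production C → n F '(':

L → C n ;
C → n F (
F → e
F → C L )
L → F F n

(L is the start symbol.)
{ 'n' }

PREDICT(C → n F '(') = (FIRST(RHS) \ {ε}) ∪ (FOLLOW(C) if ε ∈ FIRST(RHS), i.e. RHS ⇒* ε)
FIRST(n F '(') = { 'n' }
ε ∉ FIRST(n F '('), so FOLLOW(C) is not added.
PREDICT(C → n F '(') = { 'n' }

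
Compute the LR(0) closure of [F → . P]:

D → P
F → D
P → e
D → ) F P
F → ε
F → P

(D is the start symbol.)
To compute CLOSURE, for each item [A → α.Bβ] where B is a non-terminal, add [B → .γ] for all productions B → γ; repeat for the newly added items until nothing changes.

Start with: [F → . P]
  [F → . P] has the dot before P: add [P → . e]
No further items can be added.

CLOSURE = { [F → . P], [P → . e] }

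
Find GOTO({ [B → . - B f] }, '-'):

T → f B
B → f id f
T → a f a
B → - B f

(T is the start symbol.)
GOTO(I, '-') = CLOSURE({ [A → αX.β] : [A → α.Xβ] ∈ I, X = '-' })

Items with dot before '-', with the dot advanced:
  [B → . - B f] → [B → - . B f]
Closure of the advanced items:
  [B → - . B f] has the dot before B: add [B → . f id f], [B → . - B f]

GOTO = { [B → - . B f], [B → . - B f], [B → . f id f] }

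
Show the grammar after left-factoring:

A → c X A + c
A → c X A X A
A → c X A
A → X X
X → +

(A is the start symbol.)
Left-factoring transforms A → αβ₁ | αβ₂ into A → αA' and A' → β₁ | β₂
(α is the longest common prefix among the alternatives). Repeat until
no nonterminal has two alternatives with a common prefix.

Round 1: A has alternatives sharing prefix 'c X A'. Introduce A': A → c X A A'
  Add: A' → + c
  Add: A' → X A
  Add: A' → ε

No remaining common prefixes — done.

Resulting grammar:
A → c X A A'
A' → + c
A' → X A
A' → ε
A → X X
X → +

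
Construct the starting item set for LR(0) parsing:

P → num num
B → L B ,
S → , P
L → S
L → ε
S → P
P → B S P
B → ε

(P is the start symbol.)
First, augment the grammar with P' → P
I₀ = CLOSURE({ [P' → . P] }):
  [P' → . P] has the dot before P: add [P → . num num], [P → . B S P]
  [P → . B S P] has the dot before B: add [B → . L B ,], [B → .]
  [B → . L B ,] has the dot before L: add [L → . S], [L → .]
  [L → . S] has the dot before S: add [S → . , P], [S → . P]
No further items can be added.

I₀ = { [B → . L B ,], [B → .], [L → . S], [L → .], [P → . B S P], [P → . num num], [P' → . P], [S → . , P], [S → . P] }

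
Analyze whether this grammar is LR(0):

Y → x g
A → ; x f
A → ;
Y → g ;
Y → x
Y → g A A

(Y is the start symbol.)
Augment with Y' → Y and build the canonical LR(0) collection (I0 = CLOSURE({[Y' → . Y]}), then GOTO on every symbol after a dot until no new states appear). It has 11 states:
  I0: { [Y → . g ;], [Y → . g A A], [Y → . x g], [Y → . x], [Y' → . Y] }  — shift
  I1: { [Y' → Y .] }  — accept
  I2: { [A → . ; x f], [A → . ;], [Y → g . ;], [Y → g . A A] }  — shift
  I3: { [Y → x . g], [Y → x .] }  — shift, reduce
  I4: { [Y → x g .] }  — reduce
  I5: { [A → ; . x f], [A → ; .], [Y → g ; .] }  — shift, 2 reduces
  I6: { [A → . ; x f], [A → . ;], [Y → g A . A] }  — shift
  I7: { [A → ; . x f], [A → ; .] }  — shift, reduce
  I8: { [Y → g A A .] }  — reduce
  I9: { [A → ; x . f] }  — shift
  I10: { [A → ; x f .] }  — reduce

Conflict in state I3:
  Shift-reduce conflict between [Y → x .] and [Y → x . g]
So the grammar is NOT LR(0).

Answer: No. Shift-reduce conflict between [Y → x .] and [Y → x . g]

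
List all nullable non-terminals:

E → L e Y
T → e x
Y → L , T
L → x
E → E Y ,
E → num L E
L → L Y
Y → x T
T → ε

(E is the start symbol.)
{ 'T' }

A non-terminal is nullable if it can derive ε (the empty string): either it has an ε-production, or it has a production whose right-hand side consists entirely of nullable non-terminals.

ε-productions: T → ε
So T is immediately nullable.
No further non-terminal can be added: every production for the remaining non-terminals contains a terminal or a non-nullable non-terminal.
Nullable = { 'T' }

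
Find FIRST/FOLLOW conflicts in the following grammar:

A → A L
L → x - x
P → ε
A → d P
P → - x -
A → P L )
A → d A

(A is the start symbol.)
A FIRST/FOLLOW conflict occurs when a non-terminal N has a nullable alternative N → β (β ⇒* ε) and another alternative N → α with FIRST(α) ∩ FOLLOW(N) ≠ ∅: on such a lookahead the parser cannot decide between expanding α and letting N vanish via β.

Nullable non-terminals: P.

P: nullable alternative(s) P → ε; FOLLOW(P) = { $, 'x' }
  P → ε: FIRST \ {ε} = { } — this is the only nullable alternative, skip
  P → - x -: FIRST \ {ε} = { '-' } — disjoint from FOLLOW(P)

A, L have no nullable alternative, so no FIRST/FOLLOW check is needed there.

No FIRST/FOLLOW conflicts found.

Answer: No FIRST/FOLLOW conflicts.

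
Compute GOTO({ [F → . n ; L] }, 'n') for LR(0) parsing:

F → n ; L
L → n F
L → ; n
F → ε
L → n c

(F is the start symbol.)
GOTO(I, 'n') = CLOSURE({ [A → αX.β] : [A → α.Xβ] ∈ I, X = 'n' })

Items with dot before 'n', with the dot advanced:
  [F → . n ; L] → [F → n . ; L]
Closure adds nothing (no advanced item has the dot before a non-terminal).

GOTO = { [F → n . ; L] }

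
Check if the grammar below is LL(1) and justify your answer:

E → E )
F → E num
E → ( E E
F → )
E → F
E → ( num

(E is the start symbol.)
No. Predict set conflict for E: { '(' }

A grammar is LL(1) if for each non-terminal N with multiple productions, the predict sets of those productions are pairwise disjoint, where PREDICT(N → α) = (FIRST(α) \ {ε}) ∪ (FOLLOW(N) if α ⇒* ε).

Relevant sets:
  FIRST(E) = { '(', ')' }
  FIRST(F) = { '(', ')' }

For E:
  PREDICT(E → E ')') = { '(', ')' }
  PREDICT(E → '(' E E) = { '(' }
  PREDICT(E → F) = { '(', ')' }
  PREDICT(E → '(' num) = { '(' }
For F:
  PREDICT(F → E num) = { '(', ')' }
  PREDICT(F → ')') = { ')' }

Conflict found: Predict set conflict for E: { '(' }
The grammar is NOT LL(1).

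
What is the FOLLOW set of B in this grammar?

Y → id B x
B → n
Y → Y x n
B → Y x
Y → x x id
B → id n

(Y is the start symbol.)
{ 'x' }

In Y → id B x: B is followed by x, add FIRST(x) \ {ε} = { 'x' }

Taking the union: FOLLOW(B) = { 'x' }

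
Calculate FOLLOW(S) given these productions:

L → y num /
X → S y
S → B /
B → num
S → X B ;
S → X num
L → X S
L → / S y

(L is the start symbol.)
To compute FOLLOW(S), find every occurrence of S on a right-hand side N → α S β: add FIRST(β) \ {ε}, and if β is empty or nullable also add FOLLOW(N). Iterate to a fixed point.

In X → S y: S is followed by y, add FIRST(y) \ {ε} = { 'y' }
In L → X S: S is at the end, add FOLLOW(L)
In L → / S y: S is followed by y, add FIRST(y) \ {ε} = { 'y' }

The FOLLOW sets referred to above (computed the same way, to a fixed point):
  FOLLOW(L) = { $ }

Taking the union: FOLLOW(S) = { $, 'y' }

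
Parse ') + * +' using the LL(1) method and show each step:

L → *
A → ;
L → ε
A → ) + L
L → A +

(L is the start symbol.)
Stack is shown with the top on the left.

Stack      Input      Action
----------------------------
L $        ) + * + $  output L → A +
A + $      ) + * + $  output A → ) + L
) + L + $  ) + * + $  match ')'
+ L + $    + * + $    match '+'
L + $      * + $      output L → *
* + $      * + $      match '*'
+ $        + $        match '+'
$          $          accept

The string is accepted.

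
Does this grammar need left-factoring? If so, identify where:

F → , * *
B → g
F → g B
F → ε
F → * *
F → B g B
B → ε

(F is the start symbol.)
Left-factoring is needed when two productions for the same non-terminal
share a common prefix on the right-hand side.

Productions for F:
  F → , * *
  F → g B
  F → ε
  F → * *
  F → B g B
Productions for B:
  B → g
  B → ε

No common prefixes found.

Answer: No, left-factoring is not needed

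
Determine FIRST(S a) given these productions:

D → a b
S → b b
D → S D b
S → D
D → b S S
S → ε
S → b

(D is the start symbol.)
FIRST sets of the non-terminals involved (from the grammar, by fixed-point iteration):
  FIRST(S) = { 'a', 'b', ε }

To compute FIRST(S a), process the symbols left to right:
Symbol S is a non-terminal. Add FIRST(S) \ {ε} = { 'a', 'b' }
S is nullable (ε ∈ FIRST(S)), continue to the next symbol.
Symbol a is a terminal. Add 'a' and stop.
FIRST(S a) = { 'a', 'b' }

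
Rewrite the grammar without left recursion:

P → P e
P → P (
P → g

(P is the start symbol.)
P is directly left-recursive. The standard transformation for
  A → A α₁ | ... | A α_m | β₁ | ... | β_n
is
  A  → β₁ A' | ... | β_n A'
  A' → α₁ A' | ... | α_m A' | ε

P → g becomes P → g P'
P → P e becomes P' → e P'
P → P ( becomes P' → ( P'
Add P' → ε

Resulting grammar:
P → g P'
P' → e P'
P' → ( P'
P' → ε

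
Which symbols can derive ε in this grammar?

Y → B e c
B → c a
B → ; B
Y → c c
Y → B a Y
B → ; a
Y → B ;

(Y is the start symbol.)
None

A non-terminal is nullable if it can derive ε (the empty string): either it has an ε-production, or it has a production whose right-hand side consists entirely of nullable non-terminals.

There are no ε-productions, so no non-terminal can derive ε.
No non-terminals are nullable.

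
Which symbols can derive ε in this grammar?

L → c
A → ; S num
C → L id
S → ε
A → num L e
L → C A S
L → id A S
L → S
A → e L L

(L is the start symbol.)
{ 'L', 'S' }

ε-productions: S → ε
So S is immediately nullable.
L → S: every symbol on the right is nullable, so L is nullable too.
No further non-terminal can be added: every production for the remaining non-terminals contains a terminal or a non-nullable non-terminal.
Nullable = { 'L', 'S' }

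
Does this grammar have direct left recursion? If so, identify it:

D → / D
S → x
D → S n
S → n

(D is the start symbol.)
Direct left recursion occurs when N → N α for some non-terminal N (the right-hand side begins with the left-hand side itself).

D → / D: starts with '/'
S → x: starts with x
D → S n: starts with S
S → n: starts with n

No direct left recursion found.

Answer: No direct left recursion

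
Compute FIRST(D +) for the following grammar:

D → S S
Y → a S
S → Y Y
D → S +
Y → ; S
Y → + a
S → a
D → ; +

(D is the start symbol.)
{ '+', ';', 'a' }

FIRST sets of the non-terminals involved (from the grammar, by fixed-point iteration):
  FIRST(D) = { '+', ';', 'a' }

To compute FIRST(D +), process the symbols left to right:
Symbol D is a non-terminal. Add FIRST(D) \ {ε} = { '+', ';', 'a' }
D is not nullable (ε ∉ FIRST(D)), so stop here.
FIRST(D +) = { '+', ';', 'a' }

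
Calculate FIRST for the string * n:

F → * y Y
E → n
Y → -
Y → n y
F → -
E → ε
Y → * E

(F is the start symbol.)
To compute FIRST(* n), process the symbols left to right:
Symbol * is a terminal. Add '*' and stop.
FIRST(* n) = { '*' }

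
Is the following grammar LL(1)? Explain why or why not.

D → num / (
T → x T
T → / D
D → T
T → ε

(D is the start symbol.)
A grammar is LL(1) if for each non-terminal N with multiple productions, the predict sets of those productions are pairwise disjoint, where PREDICT(N → α) = (FIRST(α) \ {ε}) ∪ (FOLLOW(N) if α ⇒* ε).

Relevant sets:
  FIRST(T) = { '/', 'x', ε }
  FOLLOW(D) = { $ }
  FOLLOW(T) = { $ }

For D:
  PREDICT(D → num '/' '(') = { 'num' }
  PREDICT(D → T) = { $, '/', 'x' }
For T:
  PREDICT(T → x T) = { 'x' }
  PREDICT(T → '/' D) = { '/' }
  PREDICT(T → ε) = { $ }

All predict sets are disjoint. The grammar IS LL(1).

Answer: Yes, the grammar is LL(1).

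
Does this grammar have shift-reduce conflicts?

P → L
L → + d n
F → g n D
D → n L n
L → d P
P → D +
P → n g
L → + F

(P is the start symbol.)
A shift-reduce conflict occurs when an LR(0) state has both:
  - a complete (reduce) item [A → α .] (dot at the end), and
  - a shift item [B → β . c γ] (dot before a terminal).

Augment with P' → P and build the canonical LR(0) collection (I0 = CLOSURE({[P' → . P]}), then GOTO on every symbol after a dot until no new states appear). It has 19 states:
  I0: { [D → . n L n], [L → . + F], [L → . + d n], [L → . d P], [P → . D +], [P → . L], [P → . n g], [P' → . P] }  — shift
  I1: { [F → . g n D], [L → + . F], [L → + . d n] }  — shift
  I2: { [P → D . +] }  — shift
  I3: { [P → L .] }  — reduce
  I4: { [P' → P .] }  — accept
  I5: { [D → . n L n], [L → . + F], [L → . + d n], [L → . d P], [L → d . P], [P → . D +], [P → . L], [P → . n g] }  — shift
  I6: { [D → n . L n], [L → . + F], [L → . + d n], [L → . d P], [P → n . g] }  — shift
  I7: { [D → n L . n] }  — shift
  I8: { [P → n g .] }  — reduce
  I9: { [D → n L n .] }  — reduce
  I10: { [L → d P .] }  — reduce
  I11: { [P → D + .] }  — reduce
  I12: { [L → + F .] }  — reduce
  I13: { [L → + d . n] }  — shift
  I14: { [F → g . n D] }  — shift
  I15: { [D → . n L n], [F → g n . D] }  — shift
  I16: { [F → g n D .] }  — reduce
  I17: { [D → n . L n], [L → . + F], [L → . + d n], [L → . d P] }  — shift
  I18: { [L → + d n .] }  — reduce

No state contains both a complete item and a shift item.

Answer: No shift-reduce conflicts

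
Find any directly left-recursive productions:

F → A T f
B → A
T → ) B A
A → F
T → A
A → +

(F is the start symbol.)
No direct left recursion

F → A T f: starts with A
B → A: starts with A
T → ) B A: starts with ')'
A → F: starts with F
T → A: starts with A
A → +: starts with '+'

No direct left recursion found.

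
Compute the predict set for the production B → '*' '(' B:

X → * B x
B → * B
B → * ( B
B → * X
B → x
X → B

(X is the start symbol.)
{ '*' }

PREDICT(B → '*' '(' B) = (FIRST(RHS) \ {ε}) ∪ (FOLLOW(B) if ε ∈ FIRST(RHS), i.e. RHS ⇒* ε)
FIRST('*' '(' B) = { '*' }
ε ∉ FIRST('*' '(' B), so FOLLOW(B) is not added.
PREDICT(B → '*' '(' B) = { '*' }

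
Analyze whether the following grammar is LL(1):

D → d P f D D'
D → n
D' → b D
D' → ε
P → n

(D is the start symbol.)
Relevant sets:
  FOLLOW(D') = { $, 'b' }

For D:
  PREDICT(D → d P f D D') = { 'd' }
  PREDICT(D → n) = { 'n' }
For D':
  PREDICT(D' → b D) = { 'b' }
  PREDICT(D' → ε) = { $, 'b' }
P has a single production, so nothing to check there.

Conflict found: Predict set conflict for D': { 'b' }
The grammar is NOT LL(1).

Answer: No. Predict set conflict for D': { 'b' }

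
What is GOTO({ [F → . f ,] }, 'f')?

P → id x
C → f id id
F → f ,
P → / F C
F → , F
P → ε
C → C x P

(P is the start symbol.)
{ [F → f . ,] }

GOTO(I, 'f') = CLOSURE({ [A → αX.β] : [A → α.Xβ] ∈ I, X = 'f' })

Items with dot before 'f', with the dot advanced:
  [F → . f ,] → [F → f . ,]
Closure adds nothing (no advanced item has the dot before a non-terminal).

GOTO = { [F → f . ,] }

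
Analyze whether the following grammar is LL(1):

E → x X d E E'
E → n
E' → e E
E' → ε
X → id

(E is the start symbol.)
A grammar is LL(1) if for each non-terminal N with multiple productions, the predict sets of those productions are pairwise disjoint, where PREDICT(N → α) = (FIRST(α) \ {ε}) ∪ (FOLLOW(N) if α ⇒* ε).

Relevant sets:
  FOLLOW(E') = { $, 'e' }

For E:
  PREDICT(E → x X d E E') = { 'x' }
  PREDICT(E → n) = { 'n' }
For E':
  PREDICT(E' → e E) = { 'e' }
  PREDICT(E' → ε) = { $, 'e' }
X has a single production, so nothing to check there.

Conflict found: Predict set conflict for E': { 'e' }
The grammar is NOT LL(1).

Answer: No. Predict set conflict for E': { 'e' }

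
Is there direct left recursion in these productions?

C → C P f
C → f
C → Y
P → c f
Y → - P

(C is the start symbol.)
Direct left recursion occurs when N → N α for some non-terminal N (the right-hand side begins with the left-hand side itself).

C → C P f: LEFT RECURSIVE (starts with C)
C → f: starts with f
C → Y: starts with Y
P → c f: starts with c
Y → - P: starts with '-'

The grammar has direct left recursion on: C.

Answer: Yes, C is left-recursive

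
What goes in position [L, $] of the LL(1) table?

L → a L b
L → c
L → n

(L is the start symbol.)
To find M[L, $], we find productions for L where $ is in the predict set (PREDICT(N → α) = (FIRST(α) \ {ε}) ∪ (FOLLOW(N) if α ⇒* ε)).

L → a L b: PREDICT = { 'a' }
L → c: PREDICT = { 'c' }
L → n: PREDICT = { 'n' }

M[L, $] is empty (no production applies)

Answer: Empty (error entry)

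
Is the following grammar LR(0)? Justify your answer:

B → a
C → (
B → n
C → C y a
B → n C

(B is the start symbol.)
No. Shift-reduce conflict between [B → n .] and [C → . (]

A grammar is LR(0) if no state in the canonical LR(0) collection has:
  - both a shift item (dot before a terminal) and a complete item (shift-reduce conflict), or
  - two or more complete items (reduce-reduce conflict; the accept item [B' → B .] counts as a complete item here).

Augment with B' → B and build the canonical LR(0) collection (I0 = CLOSURE({[B' → . B]}), then GOTO on every symbol after a dot until no new states appear). It has 8 states:
  I0: { [B → . a], [B → . n C], [B → . n], [B' → . B] }  — shift
  I1: { [B' → B .] }  — accept
  I2: { [B → a .] }  — reduce
  I3: { [B → n . C], [B → n .], [C → . (], [C → . C y a] }  — shift, reduce
  I4: { [C → ( .] }  — reduce
  I5: { [B → n C .], [C → C . y a] }  — shift, reduce
  I6: { [C → C y . a] }  — shift
  I7: { [C → C y a .] }  — reduce

Conflict in state I3:
  Shift-reduce conflict between [B → n .] and [C → . (]
So the grammar is NOT LR(0).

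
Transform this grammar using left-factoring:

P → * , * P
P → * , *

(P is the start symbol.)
P → * , * P'
P' → P
P' → ε

Left-factoring transforms A → αβ₁ | αβ₂ into A → αA' and A' → β₁ | β₂
(α is the longest common prefix among the alternatives). Repeat until
no nonterminal has two alternatives with a common prefix.

Round 1: P has alternatives sharing prefix '* , *'. Introduce P': P → * , * P'
  Add: P' → P
  Add: P' → ε

No remaining common prefixes — done.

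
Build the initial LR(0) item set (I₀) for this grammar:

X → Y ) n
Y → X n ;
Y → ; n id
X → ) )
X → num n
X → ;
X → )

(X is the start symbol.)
{ [X → . ) )], [X → . )], [X → . ;], [X → . Y ) n], [X → . num n], [X' → . X], [Y → . ; n id], [Y → . X n ;] }

First, augment the grammar with X' → X
I₀ = CLOSURE({ [X' → . X] }):
  [X' → . X] has the dot before X: add [X → . Y ) n], [X → . ) )], [X → . num n], [X → . ;], [X → . )]
  [X → . Y ) n] has the dot before Y: add [Y → . X n ;], [Y → . ; n id]
No further items can be added.

I₀ = { [X → . ) )], [X → . )], [X → . ;], [X → . Y ) n], [X → . num n], [X' → . X], [Y → . ; n id], [Y → . X n ;] }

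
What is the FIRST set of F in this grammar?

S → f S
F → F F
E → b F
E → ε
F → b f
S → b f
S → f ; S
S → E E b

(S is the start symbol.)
{ 'b' }

From F → F F:
  - F is the symbol being defined: contributes nothing new
    F is not nullable, so stop
From F → b f:
  - b is a terminal: add 'b' and stop

Collecting: FIRST(F) = { 'b' }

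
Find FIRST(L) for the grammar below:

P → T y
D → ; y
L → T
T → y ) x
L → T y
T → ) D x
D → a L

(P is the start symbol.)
{ ')', 'y' }

FIRST sets of the other non-terminals involved (by the same procedure, iterated to a fixed point):
  FIRST(T) = { ')', 'y' }

From L → T:
  - T is a non-terminal: add FIRST(T) \ {ε} = { ')', 'y' }
    T is not nullable, so stop
From L → T y:
  - T is a non-terminal: add FIRST(T) \ {ε} = { ')', 'y' }
    T is not nullable, so stop

Collecting: FIRST(L) = { ')', 'y' }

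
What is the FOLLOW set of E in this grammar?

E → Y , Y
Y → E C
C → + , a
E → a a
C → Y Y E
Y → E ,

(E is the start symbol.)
{ $, '+', ',', 'a' }

To compute FOLLOW(E), find every occurrence of E on a right-hand side N → α E β: add FIRST(β) \ {ε}, and if β is empty or nullable also add FOLLOW(N). Iterate to a fixed point.

E is the start symbol, so $ ∈ FOLLOW(E).
In Y → E C: E is followed by C, add FIRST(C) \ {ε} = { '+', 'a' }
In C → Y Y E: E is at the end, add FOLLOW(C)
In Y → E ,: E is followed by ',', add FIRST(',') \ {ε} = { ',' }

The FOLLOW sets referred to above (computed the same way, to a fixed point):
  FOLLOW(C) = { $, '+', ',', 'a' }

Taking the union: FOLLOW(E) = { $, '+', ',', 'a' }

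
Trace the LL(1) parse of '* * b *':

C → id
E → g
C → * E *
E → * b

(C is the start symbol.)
LL(1) parsing maintains a stack (initially the start symbol over $) and the input. At each step: if the stack top is a terminal, match it against the current input token; if it is a non-terminal N, replace it with the RHS of M[N, lookahead] (the unique production whose predict set contains the lookahead).

Stack is shown with the top on the left.

Stack    Input      Action
--------------------------
C $      * * b * $  output C → * E *
* E * $  * * b * $  match '*'
E * $    * b * $    output E → * b
* b * $  * b * $    match '*'
b * $    b * $      match 'b'
* $      * $        match '*'
$        $          accept

The string is accepted.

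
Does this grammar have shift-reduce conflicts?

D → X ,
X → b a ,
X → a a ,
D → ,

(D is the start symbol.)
No shift-reduce conflicts

Augment with D' → D and build the canonical LR(0) collection (I0 = CLOSURE({[D' → . D]}), then GOTO on every symbol after a dot until no new states appear). It has 11 states:
  I0: { [D → . ,], [D → . X ,], [D' → . D], [X → . a a ,], [X → . b a ,] }  — shift
  I1: { [D → , .] }  — reduce
  I2: { [D' → D .] }  — accept
  I3: { [D → X . ,] }  — shift
  I4: { [X → a . a ,] }  — shift
  I5: { [X → b . a ,] }  — shift
  I6: { [X → b a . ,] }  — shift
  I7: { [X → b a , .] }  — reduce
  I8: { [X → a a . ,] }  — shift
  I9: { [X → a a , .] }  — reduce
  I10: { [D → X , .] }  — reduce

No state contains both a complete item and a shift item.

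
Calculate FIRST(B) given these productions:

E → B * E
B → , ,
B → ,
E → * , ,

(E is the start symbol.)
{ ',' }

To compute FIRST(B), examine every production with B on the left-hand side, reading each right-hand side left to right until a non-nullable symbol is reached.

From B → , ,:
  - ',' is a terminal: add ',' and stop
From B → ,:
  - ',' is a terminal: add ',' and stop

Collecting: FIRST(B) = { ',' }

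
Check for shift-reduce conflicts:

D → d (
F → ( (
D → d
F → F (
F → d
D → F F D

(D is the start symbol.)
Yes — I4: [D → d .] vs [D → d . (]; I6: [F → F ( .] vs [F → ( . (]

A shift-reduce conflict occurs when an LR(0) state has both:
  - a complete (reduce) item [A → α .] (dot at the end), and
  - a shift item [B → β . c γ] (dot before a terminal).

Augment with D' → D and build the canonical LR(0) collection (I0 = CLOSURE({[D' → . D]}), then GOTO on every symbol after a dot until no new states appear). It has 11 states:
  I0: { [D → . F F D], [D → . d (], [D → . d], [D' → . D], [F → . ( (], [F → . F (], [F → . d] }  — shift
  I1: { [F → ( . (] }  — shift
  I2: { [D' → D .] }  — accept
  I3: { [D → F . F D], [F → . ( (], [F → . F (], [F → . d], [F → F . (] }  — shift
  I4: { [D → d . (], [D → d .], [F → d .] }  — shift, 2 reduces
  I5: { [D → d ( .] }  — reduce
  I6: { [F → ( . (], [F → F ( .] }  — shift, reduce
  I7: { [D → . F F D], [D → . d (], [D → . d], [D → F F . D], [F → . ( (], [F → . F (], [F → . d], [F → F . (] }  — shift
  I8: { [F → d .] }  — reduce
  I9: { [D → F F D .] }  — reduce
  I10: { [F → ( ( .] }  — reduce

I4 contains reduce items [D → d .], [F → d .] and shift item [D → d . (] — shift-reduce conflict.
I6 contains reduce item [F → F ( .] and shift item [F → ( . (] — shift-reduce conflict.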